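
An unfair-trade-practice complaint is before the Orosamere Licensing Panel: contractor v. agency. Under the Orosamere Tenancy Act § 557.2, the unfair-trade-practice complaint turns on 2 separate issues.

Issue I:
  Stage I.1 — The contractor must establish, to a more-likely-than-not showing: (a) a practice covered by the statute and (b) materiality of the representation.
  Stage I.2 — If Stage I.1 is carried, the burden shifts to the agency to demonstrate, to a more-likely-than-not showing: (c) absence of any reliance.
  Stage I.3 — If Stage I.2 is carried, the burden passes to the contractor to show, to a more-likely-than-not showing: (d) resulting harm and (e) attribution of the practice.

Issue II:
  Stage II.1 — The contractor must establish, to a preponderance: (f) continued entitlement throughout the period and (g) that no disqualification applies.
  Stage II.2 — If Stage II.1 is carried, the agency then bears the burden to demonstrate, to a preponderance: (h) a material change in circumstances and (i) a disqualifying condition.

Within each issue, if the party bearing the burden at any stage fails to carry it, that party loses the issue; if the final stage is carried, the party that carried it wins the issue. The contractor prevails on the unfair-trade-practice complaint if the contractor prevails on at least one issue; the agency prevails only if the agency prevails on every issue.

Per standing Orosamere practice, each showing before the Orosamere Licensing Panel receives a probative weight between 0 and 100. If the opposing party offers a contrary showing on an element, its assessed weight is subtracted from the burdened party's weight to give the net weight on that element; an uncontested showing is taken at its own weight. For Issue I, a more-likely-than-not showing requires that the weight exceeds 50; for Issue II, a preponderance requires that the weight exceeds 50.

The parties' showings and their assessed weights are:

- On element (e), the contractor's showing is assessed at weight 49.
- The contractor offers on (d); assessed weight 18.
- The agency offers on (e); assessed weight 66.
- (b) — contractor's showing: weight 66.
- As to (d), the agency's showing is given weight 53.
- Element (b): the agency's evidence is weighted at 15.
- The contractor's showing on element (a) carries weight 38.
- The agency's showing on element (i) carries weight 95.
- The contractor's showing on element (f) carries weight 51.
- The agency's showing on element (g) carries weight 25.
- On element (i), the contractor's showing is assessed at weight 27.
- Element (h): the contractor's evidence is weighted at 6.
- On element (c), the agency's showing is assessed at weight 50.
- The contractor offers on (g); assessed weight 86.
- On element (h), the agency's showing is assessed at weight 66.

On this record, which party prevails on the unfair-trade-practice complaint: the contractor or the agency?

— Issue I —
At Stage I.1 the contractor must meet a more-likely-than-not showing (weight exceeds 50): on (a) the weight is 38, which does not exceed 50, so (a) does not meet the standard; on (b) the weight is 66 less the opposing 15 gives net 51, > 50, so (b) meets the standard.
  Stage I.1 not carried; the contractor fails its burden.
The agency prevails on this issue.
— Issue II —
At Stage II.1 the contractor must meet a preponderance (weight exceeds 50): on (f) the weight is 51, > 50, so (f) meets the standard; on (g) the weight is 86 less the opposing 25 gives net 61, > 50, so (g) meets the standard.
  Stage II.1 is satisfied; the onus moves to the agency.
At Stage II.2 the agency must meet a preponderance (weight exceeds 50): on (h) the weight is 66 less the opposing 6 gives net 60, which does exceed 50, so (h) meets the standard; on (i) the weight is 95 less the opposing 27 gives net 68, > 50, so (i) meets the standard.
  The agency carries the last stage.
All stages carried — the agency prevails on this issue.
Per-issue: Issue I → agency; Issue II → agency. The contractor must prevail on at least one issue; overall, the agency prevails.

agency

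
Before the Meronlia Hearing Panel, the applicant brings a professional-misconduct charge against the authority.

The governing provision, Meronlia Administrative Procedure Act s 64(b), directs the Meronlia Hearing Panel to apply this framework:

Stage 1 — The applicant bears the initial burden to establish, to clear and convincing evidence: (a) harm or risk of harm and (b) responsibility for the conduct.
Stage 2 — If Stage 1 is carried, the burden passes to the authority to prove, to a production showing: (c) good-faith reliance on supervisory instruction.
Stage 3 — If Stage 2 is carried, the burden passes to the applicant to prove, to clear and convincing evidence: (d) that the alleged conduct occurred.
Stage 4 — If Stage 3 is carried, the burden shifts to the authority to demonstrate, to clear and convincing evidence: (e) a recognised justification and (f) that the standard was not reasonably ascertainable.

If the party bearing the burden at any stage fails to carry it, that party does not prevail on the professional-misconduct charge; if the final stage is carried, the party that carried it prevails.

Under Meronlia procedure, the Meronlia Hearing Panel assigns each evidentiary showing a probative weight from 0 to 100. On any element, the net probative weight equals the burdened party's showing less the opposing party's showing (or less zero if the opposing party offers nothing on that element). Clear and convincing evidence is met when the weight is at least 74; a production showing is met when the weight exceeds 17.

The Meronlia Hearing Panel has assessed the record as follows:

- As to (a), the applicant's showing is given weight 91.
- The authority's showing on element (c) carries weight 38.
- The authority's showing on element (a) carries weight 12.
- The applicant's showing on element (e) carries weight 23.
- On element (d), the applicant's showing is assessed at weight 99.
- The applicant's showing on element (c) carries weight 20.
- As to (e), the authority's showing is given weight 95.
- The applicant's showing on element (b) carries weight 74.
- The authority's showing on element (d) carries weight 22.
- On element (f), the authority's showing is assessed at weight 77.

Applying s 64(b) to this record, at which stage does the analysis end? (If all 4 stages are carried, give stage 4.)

Stage 1 — burden on applicant; standard: clear and convincing evidence (weight is at least 74).
    (a): 91 − 12 = 79 ≥ 74 [met]
    (b): 74 ≥ 74 [met]
  Stage 1 is satisfied; the onus moves to the authority.
Stage 2 — burden on authority; standard: a production showing (weight exceeds 17).
    (c): 38 − 20 = 18 > 17 [met]
  The authority carries Stage 2; the applicant now bears the burden.
Stage 3 — burden on applicant; standard: clear and convincing evidence (weight is at least 74).
    (d): 99 − 22 = 77 ≥ 74 [met]
  All elements met. The burden passes to the authority.
Stage 4 — burden on authority; standard: clear and convincing evidence (weight is at least 74).
    (e): 95 − 23 = 72 < 74 [not met]
    (f): 77 ≥ 74 [met]
  Stage 4 not carried; the authority fails its burden.
So the applicant prevails.

stage 4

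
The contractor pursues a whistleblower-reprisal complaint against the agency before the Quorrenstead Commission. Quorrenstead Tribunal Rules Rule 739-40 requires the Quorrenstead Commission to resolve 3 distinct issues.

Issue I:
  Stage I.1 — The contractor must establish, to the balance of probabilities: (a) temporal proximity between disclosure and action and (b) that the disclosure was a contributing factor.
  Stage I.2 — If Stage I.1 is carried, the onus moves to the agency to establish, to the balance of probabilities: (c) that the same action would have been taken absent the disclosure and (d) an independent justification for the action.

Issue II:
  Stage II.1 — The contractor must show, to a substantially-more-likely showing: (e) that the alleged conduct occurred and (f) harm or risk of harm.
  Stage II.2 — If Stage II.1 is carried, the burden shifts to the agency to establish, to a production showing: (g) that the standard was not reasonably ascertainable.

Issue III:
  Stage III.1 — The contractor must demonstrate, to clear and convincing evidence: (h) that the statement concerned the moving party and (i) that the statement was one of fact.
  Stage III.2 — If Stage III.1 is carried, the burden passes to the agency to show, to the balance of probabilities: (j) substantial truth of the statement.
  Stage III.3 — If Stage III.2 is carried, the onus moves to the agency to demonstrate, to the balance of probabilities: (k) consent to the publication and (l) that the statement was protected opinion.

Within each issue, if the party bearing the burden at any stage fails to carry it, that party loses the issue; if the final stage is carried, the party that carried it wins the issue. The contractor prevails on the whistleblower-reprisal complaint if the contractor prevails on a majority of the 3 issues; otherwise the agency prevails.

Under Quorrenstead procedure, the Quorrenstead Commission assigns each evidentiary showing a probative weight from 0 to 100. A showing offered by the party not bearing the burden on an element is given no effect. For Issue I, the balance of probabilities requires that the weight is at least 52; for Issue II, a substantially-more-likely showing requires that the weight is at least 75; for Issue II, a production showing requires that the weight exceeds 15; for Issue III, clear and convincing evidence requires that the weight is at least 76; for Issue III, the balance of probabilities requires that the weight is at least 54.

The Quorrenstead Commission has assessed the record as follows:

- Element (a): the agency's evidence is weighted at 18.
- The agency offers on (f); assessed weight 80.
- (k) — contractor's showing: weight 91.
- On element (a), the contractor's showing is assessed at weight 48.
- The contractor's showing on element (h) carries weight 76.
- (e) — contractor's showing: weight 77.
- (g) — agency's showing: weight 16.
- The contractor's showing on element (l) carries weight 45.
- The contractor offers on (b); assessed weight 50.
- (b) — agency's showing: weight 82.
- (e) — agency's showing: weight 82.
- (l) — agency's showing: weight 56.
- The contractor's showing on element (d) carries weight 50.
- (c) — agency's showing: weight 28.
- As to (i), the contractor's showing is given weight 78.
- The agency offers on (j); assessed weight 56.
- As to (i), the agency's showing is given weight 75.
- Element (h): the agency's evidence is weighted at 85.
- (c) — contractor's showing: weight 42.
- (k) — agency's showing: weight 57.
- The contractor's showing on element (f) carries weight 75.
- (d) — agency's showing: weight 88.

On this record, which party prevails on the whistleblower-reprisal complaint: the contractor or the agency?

— Issue I —
Stage I.1 (contractor, the balance of probabilities, weight is at least 52): (a) 48 (agency's 18 disregarded) < 52 — fails; (b) 50 (agency's 82 disregarded) < 52 — fails.
  Not every element is met, so the contractor fails to carry Stage I.1.
The analysis ends at Stage I.1; the agency prevails on this issue.
— Issue II —
Stage II.1 — burden on contractor; standard: a substantially-more-likely showing (weight is at least 75).
    (e): 77 (agency's 82 disregarded) ≥ 75 [met]
    (f): 75 (agency's 80 disregarded) ≥ 75 [met]
  The contractor carries Stage II.1; the agency now bears the burden.
Stage II.2 — burden on agency; standard: a production showing (weight exceeds 15).
    (g): 16 > 15 [met]
  Stage II.2 carried; the final stage is satisfied.
With every stage satisfied, the agency prevails on this issue.
— Issue III —
Stage III.1 — burden on contractor; standard: clear and convincing evidence (weight is at least 76).
    (h): 76 (agency's 85 disregarded) ≥ 76 [met]
    (i): 78 (agency's 75 disregarded) ≥ 76 [met]
  The contractor carries Stage III.1; the agency now bears the burden.
Stage III.2 — burden on agency; standard: the balance of probabilities (weight is at least 54).
    (j): 56 ≥ 54 [met]
  Stage III.2 carried; the burden remains with the agency.
Stage III.3 — burden on agency; standard: the balance of probabilities (weight is at least 54).
    (k): 57 (contractor's 91 disregarded) ≥ 54 [met]
    (l): 56 (contractor's 45 disregarded) ≥ 54 [met]
  Stage III.3 carried; the final stage is satisfied.
All stages carried — the agency prevails on this issue.
Per-issue: Issue I → agency; Issue II → agency; Issue III → agency. The contractor must prevail on a majority of issues; overall, the agency prevails.

agency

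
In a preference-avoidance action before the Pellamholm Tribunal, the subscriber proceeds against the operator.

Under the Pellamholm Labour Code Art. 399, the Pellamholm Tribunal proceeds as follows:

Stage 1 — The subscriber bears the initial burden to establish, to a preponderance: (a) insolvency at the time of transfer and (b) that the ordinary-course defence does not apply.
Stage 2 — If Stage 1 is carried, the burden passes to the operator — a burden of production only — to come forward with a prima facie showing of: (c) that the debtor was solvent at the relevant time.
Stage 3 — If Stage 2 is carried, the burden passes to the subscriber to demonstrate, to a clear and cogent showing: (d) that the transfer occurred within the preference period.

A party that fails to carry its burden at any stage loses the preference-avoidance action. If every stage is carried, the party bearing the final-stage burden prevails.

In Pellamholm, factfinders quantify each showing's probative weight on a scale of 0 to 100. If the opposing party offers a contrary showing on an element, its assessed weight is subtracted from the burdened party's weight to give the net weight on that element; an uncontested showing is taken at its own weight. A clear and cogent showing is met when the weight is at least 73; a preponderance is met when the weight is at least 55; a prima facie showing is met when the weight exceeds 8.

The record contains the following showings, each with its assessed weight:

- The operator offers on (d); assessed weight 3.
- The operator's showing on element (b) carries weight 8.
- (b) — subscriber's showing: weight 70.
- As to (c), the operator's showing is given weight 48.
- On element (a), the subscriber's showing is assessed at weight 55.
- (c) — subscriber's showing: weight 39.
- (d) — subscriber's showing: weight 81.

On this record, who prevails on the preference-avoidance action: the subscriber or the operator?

subscriber

Stage 1 — burden on subscriber; standard: a preponderance (weight is at least 55).
    (a): 55 ≥ 55 [met]
    (b): 70 − 8 = 62 ≥ 55 [met]
  The subscriber carries Stage 1; the operator now bears the burden.
Stage 2 — burden on operator; standard: a prima facie showing (weight exceeds 8).
    (c): 48 − 39 = 9 > 8 [met]
  Stage 2 carried; the burden shifts to the subscriber.
Stage 3 — burden on subscriber; standard: a clear and cogent showing (weight is at least 73).
    (d): 81 − 3 = 78 ≥ 73 [met]
  The subscriber carries the last stage.
All stages carried — the subscriber prevails.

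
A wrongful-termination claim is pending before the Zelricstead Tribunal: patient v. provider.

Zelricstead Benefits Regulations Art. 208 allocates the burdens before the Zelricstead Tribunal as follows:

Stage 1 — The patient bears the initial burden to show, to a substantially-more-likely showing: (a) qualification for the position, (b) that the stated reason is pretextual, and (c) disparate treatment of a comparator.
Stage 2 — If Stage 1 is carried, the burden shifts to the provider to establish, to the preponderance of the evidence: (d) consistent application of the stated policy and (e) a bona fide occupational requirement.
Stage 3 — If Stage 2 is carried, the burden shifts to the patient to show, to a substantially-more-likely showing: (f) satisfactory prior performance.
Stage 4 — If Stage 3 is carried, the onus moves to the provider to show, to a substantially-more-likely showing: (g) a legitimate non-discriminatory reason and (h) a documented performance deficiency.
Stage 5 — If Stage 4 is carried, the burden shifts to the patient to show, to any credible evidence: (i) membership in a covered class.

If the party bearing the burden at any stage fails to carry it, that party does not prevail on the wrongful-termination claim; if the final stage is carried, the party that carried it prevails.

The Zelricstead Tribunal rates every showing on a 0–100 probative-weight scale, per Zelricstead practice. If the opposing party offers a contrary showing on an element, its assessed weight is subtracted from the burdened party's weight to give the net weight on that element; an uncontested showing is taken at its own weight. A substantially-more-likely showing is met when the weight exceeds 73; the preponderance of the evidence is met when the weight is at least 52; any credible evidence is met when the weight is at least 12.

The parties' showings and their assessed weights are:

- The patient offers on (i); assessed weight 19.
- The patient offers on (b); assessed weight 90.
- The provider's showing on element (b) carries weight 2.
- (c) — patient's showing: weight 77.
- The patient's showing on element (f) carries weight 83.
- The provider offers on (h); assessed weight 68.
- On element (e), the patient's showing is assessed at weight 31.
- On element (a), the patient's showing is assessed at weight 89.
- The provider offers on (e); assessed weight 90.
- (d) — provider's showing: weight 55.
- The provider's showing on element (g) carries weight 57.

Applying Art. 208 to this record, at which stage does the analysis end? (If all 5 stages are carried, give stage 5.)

stage 4

At Stage 1 the patient must meet a substantially-more-likely showing (weight exceeds 73): on (a) the weight is 89, which does exceed 73, so (a) meets the standard; on (b) the weight is 90 less the opposing 2 gives net 88, which does exceed 73, so (b) meets the standard; on (c) the weight is 77, which does exceed 73, so (c) meets the standard.
  Stage 1 carried; the burden shifts to the provider.
At Stage 2 the provider must meet the preponderance of the evidence (weight is at least 52): on (d) the weight is 55, ≥ 52, so (d) meets the standard; on (e) the weight is 90 less the opposing 31 gives net 59, which does reach 52, so (e) meets the standard.
  All elements met. The burden passes to the patient.
At Stage 3 the patient must meet a substantially-more-likely showing (weight exceeds 73): on (f) the weight is 83, which does exceed 73, so (f) meets the standard.
  Stage 3 carried; the burden shifts to the provider.
At Stage 4 the provider must meet a substantially-more-likely showing (weight exceeds 73): on (g) the weight is 57, which does not exceed 73, so (g) does not meet the standard; on (h) the weight is 68, which does not exceed 73, so (h) does not meet the standard.
  Stage 4 not carried; the provider fails its burden.
So the patient prevails.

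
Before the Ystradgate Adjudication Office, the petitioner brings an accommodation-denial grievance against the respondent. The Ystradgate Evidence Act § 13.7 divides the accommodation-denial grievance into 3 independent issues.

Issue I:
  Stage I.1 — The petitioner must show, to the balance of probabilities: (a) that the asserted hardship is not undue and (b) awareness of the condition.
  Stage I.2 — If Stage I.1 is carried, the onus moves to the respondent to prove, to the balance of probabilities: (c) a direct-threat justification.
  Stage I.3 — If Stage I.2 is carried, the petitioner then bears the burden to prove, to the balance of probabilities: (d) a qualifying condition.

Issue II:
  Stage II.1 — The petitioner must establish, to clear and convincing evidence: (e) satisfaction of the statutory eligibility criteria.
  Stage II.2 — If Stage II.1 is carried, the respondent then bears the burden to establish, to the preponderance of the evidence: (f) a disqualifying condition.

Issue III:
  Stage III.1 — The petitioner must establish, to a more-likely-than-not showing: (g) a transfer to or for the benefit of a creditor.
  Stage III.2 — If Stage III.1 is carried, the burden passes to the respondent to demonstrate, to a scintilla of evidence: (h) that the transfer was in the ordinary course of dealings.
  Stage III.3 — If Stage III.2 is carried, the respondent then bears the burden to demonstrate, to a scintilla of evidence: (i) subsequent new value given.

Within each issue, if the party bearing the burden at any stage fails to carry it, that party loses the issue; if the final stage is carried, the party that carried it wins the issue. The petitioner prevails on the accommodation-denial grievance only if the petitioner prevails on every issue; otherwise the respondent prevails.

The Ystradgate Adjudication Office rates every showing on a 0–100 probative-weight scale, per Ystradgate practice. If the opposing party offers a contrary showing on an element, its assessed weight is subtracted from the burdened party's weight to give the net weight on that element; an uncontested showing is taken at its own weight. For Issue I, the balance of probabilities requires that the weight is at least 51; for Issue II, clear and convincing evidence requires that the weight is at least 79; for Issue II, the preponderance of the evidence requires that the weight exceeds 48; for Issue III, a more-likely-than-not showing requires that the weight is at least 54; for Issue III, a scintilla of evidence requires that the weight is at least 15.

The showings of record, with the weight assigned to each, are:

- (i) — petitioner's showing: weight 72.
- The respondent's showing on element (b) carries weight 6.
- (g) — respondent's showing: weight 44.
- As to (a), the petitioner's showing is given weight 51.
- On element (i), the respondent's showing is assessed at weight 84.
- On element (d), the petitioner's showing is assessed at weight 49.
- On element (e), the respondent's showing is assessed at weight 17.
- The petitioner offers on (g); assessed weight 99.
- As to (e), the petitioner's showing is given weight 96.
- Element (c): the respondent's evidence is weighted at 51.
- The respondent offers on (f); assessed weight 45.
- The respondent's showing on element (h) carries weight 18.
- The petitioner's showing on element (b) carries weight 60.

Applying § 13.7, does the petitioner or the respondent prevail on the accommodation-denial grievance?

— Issue I —
Stage I.1 — burden on petitioner; standard: the balance of probabilities (weight is at least 51).
    (a): 51 ≥ 51 [met]
    (b): 60 − 6 = 54 ≥ 51 [met]
  All elements met. The burden passes to the respondent.
Stage I.2 — burden on respondent; standard: the balance of probabilities (weight is at least 51).
    (c): 51 ≥ 51 [met]
  All elements met. The burden passes to the petitioner.
Stage I.3 — burden on petitioner; standard: the balance of probabilities (weight is at least 51).
    (d): 49 < 51 [not met]
  Not every element is met, so the petitioner fails to carry Stage I.3.
The respondent prevails on this issue.
— Issue II —
Stage II.1 (petitioner, clear and convincing evidence, weight is at least 79): (e) net 96−17=79 ≥ 79 — meets.
  Stage II.1 is satisfied; the onus moves to the respondent.
Stage II.2 (respondent, the preponderance of the evidence, weight exceeds 48): (f) 45 ≤ 48 — fails.
  Not every element is met, so the respondent fails to carry Stage II.2.
So the petitioner prevails on this issue.
— Issue III —
Stage III.1 (petitioner, a more-likely-than-not showing, weight is at least 54): (g) net 99−44=55 ≥ 54 — meets.
  The petitioner carries Stage III.1; the respondent now bears the burden.
Stage III.2 (respondent, a scintilla of evidence, weight is at least 15): (h) 18 ≥ 15 — meets.
  Stage III.2 carried; the burden remains with the respondent.
Stage III.3 (respondent, a scintilla of evidence, weight is at least 15): (i) net 84−72=12 < 15 — fails.
  Not every element is met, so the respondent fails to carry Stage III.3.
So the petitioner prevails on this issue.
Per-issue: Issue I → respondent; Issue II → petitioner; Issue III → petitioner. The petitioner must prevail on every issue; overall, the respondent prevails.

respondent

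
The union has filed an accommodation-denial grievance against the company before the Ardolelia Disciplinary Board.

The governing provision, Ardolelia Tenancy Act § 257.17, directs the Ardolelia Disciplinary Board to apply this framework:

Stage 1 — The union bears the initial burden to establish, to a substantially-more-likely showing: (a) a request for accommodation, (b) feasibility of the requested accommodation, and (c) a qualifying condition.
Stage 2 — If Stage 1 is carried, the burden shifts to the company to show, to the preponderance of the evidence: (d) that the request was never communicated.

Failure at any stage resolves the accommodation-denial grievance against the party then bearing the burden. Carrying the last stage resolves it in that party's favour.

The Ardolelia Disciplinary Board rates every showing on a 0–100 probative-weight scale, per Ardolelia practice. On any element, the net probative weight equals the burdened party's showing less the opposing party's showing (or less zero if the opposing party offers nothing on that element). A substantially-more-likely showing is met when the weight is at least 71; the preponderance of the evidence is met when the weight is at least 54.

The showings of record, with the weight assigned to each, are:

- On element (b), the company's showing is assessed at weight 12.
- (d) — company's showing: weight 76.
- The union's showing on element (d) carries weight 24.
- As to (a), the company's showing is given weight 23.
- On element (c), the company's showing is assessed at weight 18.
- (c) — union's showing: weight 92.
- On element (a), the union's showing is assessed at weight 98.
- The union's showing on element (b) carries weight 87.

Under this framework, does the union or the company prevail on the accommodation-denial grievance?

union

Stage 1 (union, a substantially-more-likely showing, weight is at least 71): (a) net 98−23=75 ≥ 71 — meets; (b) net 87−12=75 ≥ 71 — meets; (c) net 92−18=74 ≥ 71 — meets.
  Stage 1 carried; the burden shifts to the company.
Stage 2 (company, the preponderance of the evidence, weight is at least 54): (d) net 76−24=52 < 54 — fails.
  Stage 2 not carried; the company fails its burden.
So the union prevails.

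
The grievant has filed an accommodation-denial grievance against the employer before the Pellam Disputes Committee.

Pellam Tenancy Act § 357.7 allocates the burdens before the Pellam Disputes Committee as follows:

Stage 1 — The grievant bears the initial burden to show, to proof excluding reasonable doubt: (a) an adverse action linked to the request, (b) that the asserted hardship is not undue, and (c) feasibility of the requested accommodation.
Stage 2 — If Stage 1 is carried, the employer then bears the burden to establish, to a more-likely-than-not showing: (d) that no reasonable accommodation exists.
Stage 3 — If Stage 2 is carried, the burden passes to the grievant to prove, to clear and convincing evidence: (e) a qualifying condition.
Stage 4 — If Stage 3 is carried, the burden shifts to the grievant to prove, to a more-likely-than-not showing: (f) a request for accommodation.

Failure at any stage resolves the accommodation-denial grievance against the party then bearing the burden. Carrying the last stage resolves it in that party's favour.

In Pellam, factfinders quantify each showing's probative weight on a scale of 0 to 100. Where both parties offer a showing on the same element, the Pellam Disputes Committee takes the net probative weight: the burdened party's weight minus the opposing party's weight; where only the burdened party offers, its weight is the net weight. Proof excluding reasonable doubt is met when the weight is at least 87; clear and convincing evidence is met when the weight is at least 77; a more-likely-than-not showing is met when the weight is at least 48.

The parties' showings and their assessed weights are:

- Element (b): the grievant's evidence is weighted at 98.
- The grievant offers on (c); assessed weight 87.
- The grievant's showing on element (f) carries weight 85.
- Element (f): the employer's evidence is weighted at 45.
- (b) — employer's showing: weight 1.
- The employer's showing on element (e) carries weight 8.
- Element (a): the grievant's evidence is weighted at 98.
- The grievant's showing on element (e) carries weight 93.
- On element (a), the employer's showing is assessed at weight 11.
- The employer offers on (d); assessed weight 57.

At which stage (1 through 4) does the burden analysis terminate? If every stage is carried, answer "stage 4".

stage 4

Stage 1 — burden on grievant; standard: proof excluding reasonable doubt (weight is at least 87).
    (a): 98 − 11 = 87 ≥ 87 [met]
    (b): 98 − 1 = 97 ≥ 87 [met]
    (c): 87 ≥ 87 [met]
  The grievant carries Stage 1; the employer now bears the burden.
Stage 2 — burden on employer; standard: a more-likely-than-not showing (weight is at least 48).
    (d): 57 ≥ 48 [met]
  The employer carries Stage 2; the grievant now bears the burden.
Stage 3 — burden on grievant; standard: clear and convincing evidence (weight is at least 77).
    (e): 93 − 8 = 85 ≥ 77 [met]
  All elements met. The grievant retains the burden for Stage 4.
Stage 4 — burden on grievant; standard: a more-likely-than-not showing (weight is at least 48).
    (f): 85 − 45 = 40 < 48 [not met]
  The grievant does not carry Stage 4.
So the employer prevails.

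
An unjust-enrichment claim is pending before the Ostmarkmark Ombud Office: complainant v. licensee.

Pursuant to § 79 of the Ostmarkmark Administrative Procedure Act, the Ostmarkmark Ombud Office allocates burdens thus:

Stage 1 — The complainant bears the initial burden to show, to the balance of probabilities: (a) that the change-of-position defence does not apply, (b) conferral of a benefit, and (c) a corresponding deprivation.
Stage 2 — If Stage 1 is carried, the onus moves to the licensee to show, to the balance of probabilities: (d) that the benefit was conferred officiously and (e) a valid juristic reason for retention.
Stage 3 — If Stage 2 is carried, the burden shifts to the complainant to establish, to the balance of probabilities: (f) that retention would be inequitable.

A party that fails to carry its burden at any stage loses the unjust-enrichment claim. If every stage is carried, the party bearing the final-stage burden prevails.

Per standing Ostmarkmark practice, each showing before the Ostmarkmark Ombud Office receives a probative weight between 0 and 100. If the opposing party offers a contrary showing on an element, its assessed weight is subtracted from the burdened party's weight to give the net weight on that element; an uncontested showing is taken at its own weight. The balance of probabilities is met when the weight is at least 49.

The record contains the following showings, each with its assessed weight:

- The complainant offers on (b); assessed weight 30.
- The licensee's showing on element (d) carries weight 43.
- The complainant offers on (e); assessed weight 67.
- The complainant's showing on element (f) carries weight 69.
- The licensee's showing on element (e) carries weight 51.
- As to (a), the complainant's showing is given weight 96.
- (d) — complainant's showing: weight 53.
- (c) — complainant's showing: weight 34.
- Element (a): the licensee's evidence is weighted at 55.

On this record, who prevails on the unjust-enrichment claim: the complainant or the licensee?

Stage 1 — burden on complainant; standard: the balance of probabilities (weight is at least 49).
    (a): 96 − 55 = 41 < 49 [not met]
    (b): 30 < 49 [not met]
    (c): 34 < 49 [not met]
  Not every element is met, so the complainant fails to carry Stage 1.
The analysis ends at Stage 1; the licensee prevails.

licensee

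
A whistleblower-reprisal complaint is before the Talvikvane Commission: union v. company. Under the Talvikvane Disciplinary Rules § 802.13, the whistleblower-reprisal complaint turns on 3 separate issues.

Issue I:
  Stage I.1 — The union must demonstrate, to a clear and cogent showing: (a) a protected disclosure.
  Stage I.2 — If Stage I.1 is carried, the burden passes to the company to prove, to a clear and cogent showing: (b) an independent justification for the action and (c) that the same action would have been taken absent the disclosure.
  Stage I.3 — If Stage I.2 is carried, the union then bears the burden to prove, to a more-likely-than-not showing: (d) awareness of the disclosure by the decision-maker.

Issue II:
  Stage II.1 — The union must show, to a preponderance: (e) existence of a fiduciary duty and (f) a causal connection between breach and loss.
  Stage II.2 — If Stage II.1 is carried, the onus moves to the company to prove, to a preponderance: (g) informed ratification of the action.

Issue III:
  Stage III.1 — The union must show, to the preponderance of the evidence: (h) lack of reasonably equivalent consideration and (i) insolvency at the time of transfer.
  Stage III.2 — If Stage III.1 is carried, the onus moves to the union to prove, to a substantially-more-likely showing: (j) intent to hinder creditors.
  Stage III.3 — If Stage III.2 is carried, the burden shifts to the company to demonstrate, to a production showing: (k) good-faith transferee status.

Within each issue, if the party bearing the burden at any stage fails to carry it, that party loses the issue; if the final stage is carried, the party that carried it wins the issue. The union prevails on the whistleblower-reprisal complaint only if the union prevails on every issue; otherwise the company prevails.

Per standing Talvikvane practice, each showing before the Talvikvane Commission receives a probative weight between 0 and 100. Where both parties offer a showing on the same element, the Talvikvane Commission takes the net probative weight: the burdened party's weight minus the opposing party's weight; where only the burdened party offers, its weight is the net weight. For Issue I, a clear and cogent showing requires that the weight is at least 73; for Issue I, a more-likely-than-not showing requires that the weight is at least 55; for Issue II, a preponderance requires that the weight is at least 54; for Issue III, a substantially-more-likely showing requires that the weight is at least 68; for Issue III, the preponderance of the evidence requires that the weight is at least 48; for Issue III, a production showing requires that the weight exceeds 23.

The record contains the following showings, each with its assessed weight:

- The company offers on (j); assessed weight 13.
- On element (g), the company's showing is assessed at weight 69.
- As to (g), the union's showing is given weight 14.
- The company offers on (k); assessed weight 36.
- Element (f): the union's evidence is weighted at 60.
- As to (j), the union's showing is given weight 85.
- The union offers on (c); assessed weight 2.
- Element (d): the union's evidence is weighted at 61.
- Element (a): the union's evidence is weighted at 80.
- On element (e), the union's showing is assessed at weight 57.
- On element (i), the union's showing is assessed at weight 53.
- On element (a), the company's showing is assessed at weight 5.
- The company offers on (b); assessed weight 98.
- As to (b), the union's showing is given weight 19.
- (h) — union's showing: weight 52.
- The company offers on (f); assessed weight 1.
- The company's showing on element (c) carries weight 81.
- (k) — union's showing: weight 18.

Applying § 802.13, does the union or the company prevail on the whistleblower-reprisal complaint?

company

— Issue I —
At Stage I.1 the union must meet a clear and cogent showing (weight is at least 73): on (a) the weight is 80 less the opposing 5 gives net 75, ≥ 73, so (a) meets the standard.
  Stage I.1 is satisfied; the onus moves to the company.
At Stage I.2 the company must meet a clear and cogent showing (weight is at least 73): on (b) the weight is 98 less the opposing 19 gives net 79, ≥ 73, so (b) meets the standard; on (c) the weight is 81 less the opposing 2 gives net 79, which does reach 73, so (c) meets the standard.
  Stage I.2 carried; the burden shifts to the union.
At Stage I.3 the union must meet a more-likely-than-not showing (weight is at least 55): on (d) the weight is 61, ≥ 55, so (d) meets the standard.
  The union carries the last stage.
All stages carried — the union prevails on this issue.
— Issue II —
Stage II.1 — burden on union; standard: a preponderance (weight is at least 54).
    (e): 57 ≥ 54 [met]
    (f): 60 − 1 = 59 ≥ 54 [met]
  All elements met. The burden passes to the company.
Stage II.2 — burden on company; standard: a preponderance (weight is at least 54).
    (g): 69 − 14 = 55 ≥ 54 [met]
  The company carries the last stage.
With every stage satisfied, the company prevails on this issue.
— Issue III —
At Stage III.1 the union must meet the preponderance of the evidence (weight is at least 48): on (h) the weight is 52, ≥ 48, so (h) meets the standard; on (i) the weight is 53, ≥ 48, so (i) meets the standard.
  Stage III.1 is satisfied; the union continues to bear the burden.
At Stage III.2 the union must meet a substantially-more-likely showing (weight is at least 68): on (j) the weight is 85 less the opposing 13 gives net 72, which does reach 68, so (j) meets the standard.
  Stage III.2 is satisfied; the onus moves to the company.
At Stage III.3 the company must meet a production showing (weight exceeds 23): on (k) the weight is 36 less the opposing 18 gives net 18, ≤ 23, so (k) does not meet the standard.
  Stage III.3 not carried; the company fails its burden.
So the union prevails on this issue.
Per-issue: Issue I → union; Issue II → company; Issue III → union. The union must prevail on every issue; overall, the company prevails.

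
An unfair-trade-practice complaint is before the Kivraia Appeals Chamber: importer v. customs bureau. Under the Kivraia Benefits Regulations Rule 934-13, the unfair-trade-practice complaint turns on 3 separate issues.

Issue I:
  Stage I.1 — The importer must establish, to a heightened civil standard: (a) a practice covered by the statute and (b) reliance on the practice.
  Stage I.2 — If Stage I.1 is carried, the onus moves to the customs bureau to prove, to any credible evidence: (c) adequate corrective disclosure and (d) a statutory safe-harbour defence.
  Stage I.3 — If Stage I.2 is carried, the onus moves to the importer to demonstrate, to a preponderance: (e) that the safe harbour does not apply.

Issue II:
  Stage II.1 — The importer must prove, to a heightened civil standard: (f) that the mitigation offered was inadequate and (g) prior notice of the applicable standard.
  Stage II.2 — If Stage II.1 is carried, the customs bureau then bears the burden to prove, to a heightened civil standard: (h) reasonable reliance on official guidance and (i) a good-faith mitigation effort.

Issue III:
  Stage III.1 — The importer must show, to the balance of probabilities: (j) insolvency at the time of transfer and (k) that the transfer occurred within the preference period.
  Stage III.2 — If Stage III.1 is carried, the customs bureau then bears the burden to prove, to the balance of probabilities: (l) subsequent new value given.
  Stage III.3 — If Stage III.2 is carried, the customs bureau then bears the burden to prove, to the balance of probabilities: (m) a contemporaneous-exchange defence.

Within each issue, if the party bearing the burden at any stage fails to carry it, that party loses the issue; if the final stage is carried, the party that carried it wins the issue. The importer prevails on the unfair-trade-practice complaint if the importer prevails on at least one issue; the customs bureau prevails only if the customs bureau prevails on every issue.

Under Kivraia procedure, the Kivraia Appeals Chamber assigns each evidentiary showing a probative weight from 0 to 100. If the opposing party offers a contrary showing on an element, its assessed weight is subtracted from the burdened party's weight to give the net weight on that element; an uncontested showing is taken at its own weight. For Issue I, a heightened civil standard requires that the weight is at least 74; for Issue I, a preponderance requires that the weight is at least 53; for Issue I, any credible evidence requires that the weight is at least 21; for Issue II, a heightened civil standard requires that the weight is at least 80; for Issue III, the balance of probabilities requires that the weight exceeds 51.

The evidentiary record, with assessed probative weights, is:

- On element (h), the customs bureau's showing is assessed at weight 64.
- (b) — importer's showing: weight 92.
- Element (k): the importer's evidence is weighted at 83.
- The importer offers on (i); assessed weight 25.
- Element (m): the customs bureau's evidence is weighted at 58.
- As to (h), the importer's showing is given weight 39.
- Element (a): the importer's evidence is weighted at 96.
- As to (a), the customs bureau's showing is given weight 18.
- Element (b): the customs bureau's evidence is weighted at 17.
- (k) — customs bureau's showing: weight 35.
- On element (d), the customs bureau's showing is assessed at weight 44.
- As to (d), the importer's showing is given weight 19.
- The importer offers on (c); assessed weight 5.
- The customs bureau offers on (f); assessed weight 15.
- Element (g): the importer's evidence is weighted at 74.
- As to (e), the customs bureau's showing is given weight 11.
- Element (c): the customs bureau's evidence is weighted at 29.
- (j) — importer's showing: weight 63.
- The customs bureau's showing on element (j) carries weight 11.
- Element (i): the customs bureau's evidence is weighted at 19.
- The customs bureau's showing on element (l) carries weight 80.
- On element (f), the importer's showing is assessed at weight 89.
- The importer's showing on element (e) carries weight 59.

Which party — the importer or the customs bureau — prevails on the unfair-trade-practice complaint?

customs bureau

— Issue I —
Stage I.1 (importer, a heightened civil standard, weight is at least 74): (a) net 96−18=78 ≥ 74 — meets; (b) net 92−17=75 ≥ 74 — meets.
  Stage I.1 is satisfied; the onus moves to the customs bureau.
Stage I.2 (customs bureau, any credible evidence, weight is at least 21): (c) net 29−5=24 ≥ 21 — meets; (d) net 44−19=25 ≥ 21 — meets.
  Stage I.2 carried; the burden shifts to the importer.
Stage I.3 (importer, a preponderance, weight is at least 53): (e) net 59−11=48 < 53 — fails.
  The importer does not carry Stage I.3.
So the customs bureau prevails on this issue.
— Issue II —
Stage II.1 — burden on importer; standard: a heightened civil standard (weight is at least 80).
    (f): 89 − 15 = 74 < 80 [not met]
    (g): 74 < 80 [not met]
  Stage II.1 not carried; the importer fails its burden.
So the customs bureau prevails on this issue.
— Issue III —
Stage III.1 — burden on importer; standard: the balance of probabilities (weight exceeds 51).
    (j): 63 − 11 = 52 > 51 [met]
    (k): 83 − 35 = 48 ≤ 51 [not met]
  Not every element is met, so the importer fails to carry Stage III.1.
So the customs bureau prevails on this issue.
Per-issue: Issue I → customs bureau; Issue II → customs bureau; Issue III → customs bureau. The importer must prevail on at least one issue; overall, the customs bureau prevails.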